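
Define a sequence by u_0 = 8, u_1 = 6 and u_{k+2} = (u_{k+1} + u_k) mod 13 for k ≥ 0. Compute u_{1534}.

u_0 = 8,  u_1 = 6,  u_2 = 1,  u_3 = 7,  u_4 = 8,  u_5 = 2,  u_6 = 10,  u_7 = 12,  u_8 = 9,  u_9 = 8,  u_{10} = 4,  u_{11} = 12,  u_{12} = 3,  u_{13} = 2,  u_{14} = 5,  u_{15} = 7,  u_{16} = 12,  u_{17} = 6,  u_{18} = 5,  u_{19} = 11,  u_{20} = 3,  u_{21} = 1,  u_{22} = 4,  u_{23} = 5,  u_{24} = 9,  u_{25} = 1,  u_{26} = 10,  u_{27} = 11,  u_{28} = 8,  u_{29} = 6.
The sequence repeats with period 28.
(1534 - 0) mod 28 = 22, so u_{1534} = u_{22} = 4.

4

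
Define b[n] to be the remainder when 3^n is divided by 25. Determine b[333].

Listing terms: b[0] = 1; b[1] = 3; b[2] = 9; b[3] = 2; b[4] = 6; b[5] = 18; b[6] = 4; b[7] = 12; b[8] = 11; b[9] = 8; b[10] = 24; b[11] = 22; b[12] = 16; b[13] = 23; b[14] = 19; b[15] = 7; b[16] = 21; b[17] = 13; b[18] = 14; b[19] = 17; b[20] = 1.
Since b[20] = b[0] = 1, the sequence is periodic with period 20.
(333 - 0) mod 20 = 13, so b[333] = b[13] = 23.

23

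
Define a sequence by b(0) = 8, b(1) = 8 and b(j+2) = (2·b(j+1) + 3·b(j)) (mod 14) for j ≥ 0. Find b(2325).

6

We have b(0) = 8, b(1) = 8, b(2) = 12, b(3) = 6, b(4) = 6, b(5) = 2, b(6) = 8, b(7) = 8.
The sequence repeats with period 6.
(2325 - 0) mod 6 = 3, so b(2325) = b(3) = 6.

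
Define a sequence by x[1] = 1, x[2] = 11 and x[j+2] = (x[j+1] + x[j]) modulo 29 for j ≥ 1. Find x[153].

20

We have x[1] = 1, x[2] = 11, x[3] = 12, x[4] = 23, x[5] = 6, x[6] = 0, x[7] = 6, x[8] = 6, x[9] = 12, x[10] = 18, x[11] = 1, x[12] = 19, x[13] = 20, x[14] = 10, x[15] = 1, x[16] = 11.
Since (x[15], x[16]) = (x[1], x[2]) = (1, 11) (two consecutive terms determine the rest), the sequence is periodic with period 14.
(153 - 1) mod 14 = 12, so x[153] = x[13] = 20.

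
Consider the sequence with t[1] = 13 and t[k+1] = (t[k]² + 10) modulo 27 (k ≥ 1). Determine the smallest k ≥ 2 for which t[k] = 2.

Listing terms: t[1] = 13, t[2] = 17, t[3] = 2, t[4] = 14, t[5] = 17.
Since t[5] = t[2] = 17, the sequence is eventually periodic: after a pre-period of length 1 it cycles with period 3.
The value 2 first appears (with k ≥ 2) at t[3].

3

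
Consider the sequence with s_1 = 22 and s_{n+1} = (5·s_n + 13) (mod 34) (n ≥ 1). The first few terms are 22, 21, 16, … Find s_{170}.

s_1 = 22, s_2 = 21, s_3 = 16, s_4 = 25, s_5 = 2, s_6 = 23, s_7 = 26, s_8 = 7, s_9 = 14, s_{10} = 15, s_{11} = 20, s_{12} = 11, s_{13} = 0, s_{14} = 13, s_{15} = 10, s_{16} = 29, s_{17} = 22.
The sequence repeats with period 16.
(170 - 1) mod 16 = 9, so s_{170} = s_{10} = 15.

15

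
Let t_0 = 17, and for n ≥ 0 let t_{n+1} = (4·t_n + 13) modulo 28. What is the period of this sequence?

3

Listing terms: t_0 = 17,  t_1 = 25,  t_2 = 1,  t_3 = 17.
The sequence repeats with period 3.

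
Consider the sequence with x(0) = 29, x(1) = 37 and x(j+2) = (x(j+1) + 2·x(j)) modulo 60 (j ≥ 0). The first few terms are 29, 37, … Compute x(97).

37

We have x(0) = 29,  x(1) = 37,  x(2) = 35,  x(3) = 49,  x(4) = 59,  x(5) = 37,  x(6) = 35.
Since (x(5), x(6)) = (x(1), x(2)) = (37, 35) (two consecutive terms determine the rest), the sequence is eventually periodic: after a pre-period of length 1 it cycles with period 4.
For j ≥ 1, x(j) depends only on (j - 1) mod 4. (97 - 1) mod 4 = 0, so x(97) = x(1) = 37.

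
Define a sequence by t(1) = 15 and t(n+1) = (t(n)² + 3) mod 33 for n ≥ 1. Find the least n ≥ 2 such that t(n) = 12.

We have t(1) = 15; t(2) = 30; t(3) = 12; t(4) = 15.
The sequence repeats with period 3.
The value 12 first appears (with n ≥ 2) at t(3).

3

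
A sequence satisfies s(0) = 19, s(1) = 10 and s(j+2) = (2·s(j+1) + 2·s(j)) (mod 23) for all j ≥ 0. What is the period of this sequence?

We have s(0) = 19; s(1) = 10; s(2) = 12; s(3) = 21; s(4) = 20; s(5) = 13; s(6) = 20; s(7) = 20; s(8) = 11; s(9) = 16; s(10) = 8; s(11) = 2; s(12) = 20; s(13) = 21; s(14) = 13; s(15) = 22; s(16) = 1; s(17) = 0; s(18) = 2; s(19) = 4; s(20) = 12; s(21) = 9; s(22) = 19; s(23) = 10.
The sequence repeats with period 22.

22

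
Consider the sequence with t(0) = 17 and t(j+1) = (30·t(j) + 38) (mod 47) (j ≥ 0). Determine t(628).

5

Listing terms: t(0) = 17; t(1) = 31; t(2) = 28; t(3) = 32; t(4) = 11; t(5) = 39; t(6) = 33; t(7) = 41; t(8) = 46; t(9) = 8; t(10) = 43; t(11) = 12; t(12) = 22; t(13) = 40; t(14) = 16; t(15) = 1; t(16) = 21; t(17) = 10; t(18) = 9; t(19) = 26; t(20) = 19; t(21) = 44; t(22) = 42; t(23) = 29; t(24) = 15; t(25) = 18; t(26) = 14; t(27) = 35; t(28) = 7; t(29) = 13; t(30) = 5; t(31) = 0; t(32) = 38; t(33) = 3; t(34) = 34; t(35) = 24; t(36) = 6; t(37) = 30; t(38) = 45; t(39) = 25; t(40) = 36; t(41) = 37; t(42) = 20; t(43) = 27; t(44) = 2; t(45) = 4; t(46) = 17.
Since t(46) = t(0) = 17, the sequence is periodic with period 46.
So t(628) = t(0 + ((628-0) mod 46)) = t(30) = 5.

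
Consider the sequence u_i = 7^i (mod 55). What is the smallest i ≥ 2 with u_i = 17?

17

u_1 = 7; u_2 = 49; u_3 = 13; u_4 = 36; u_5 = 32; u_6 = 4; u_7 = 28; u_8 = 31; u_9 = 52; u_{10} = 34; u_{11} = 18; u_{12} = 16; u_{13} = 2; u_{14} = 14; u_{15} = 43; u_{16} = 26; u_{17} = 17; u_{18} = 9; u_{19} = 8; u_{20} = 1; u_{21} = 7.
Since u_{21} = u_1 = 7, the sequence is periodic with period 20.
The value 17 first appears (with i ≥ 2) at u_{17}.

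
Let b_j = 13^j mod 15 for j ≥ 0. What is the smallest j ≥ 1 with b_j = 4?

We have b_0 = 1; b_1 = 13; b_2 = 4; b_3 = 7; b_4 = 1.
Since b_4 = b_0 = 1, the sequence is periodic with period 4.
The value 4 first appears (with j ≥ 1) at b_2.

2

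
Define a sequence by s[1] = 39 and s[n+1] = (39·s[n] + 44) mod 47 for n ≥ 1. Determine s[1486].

28

Computing terms: s[1] = 39, s[2] = 14, s[3] = 26, s[4] = 24, s[5] = 40, s[6] = 6, s[7] = 43, s[8] = 29, s[9] = 0, s[10] = 44, s[11] = 21, s[12] = 17, s[13] = 2, s[14] = 28, s[15] = 8, s[16] = 27, s[17] = 16, s[18] = 10, s[19] = 11, s[20] = 3, s[21] = 20, s[22] = 25, s[23] = 32, s[24] = 23, s[25] = 1, s[26] = 36, s[27] = 38, s[28] = 22, s[29] = 9, s[30] = 19, s[31] = 33, s[32] = 15, s[33] = 18, s[34] = 41, s[35] = 45, s[36] = 13, s[37] = 34, s[38] = 7, s[39] = 35, s[40] = 46, s[41] = 5, s[42] = 4, s[43] = 12, s[44] = 42, s[45] = 37, s[46] = 30, s[47] = 39.
Since s[47] = s[1] = 39, the sequence is periodic with period 46.
(1486 - 1) mod 46 = 13, so s[1486] = s[14] = 28.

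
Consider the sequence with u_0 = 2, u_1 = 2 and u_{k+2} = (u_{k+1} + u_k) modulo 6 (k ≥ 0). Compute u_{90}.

Computing terms: u_0 = 2; u_1 = 2; u_2 = 4; u_3 = 0; u_4 = 4; u_5 = 4; u_6 = 2; u_7 = 0; u_8 = 2; u_9 = 2.
Since (u_8, u_9) = (u_0, u_1) = (2, 2) (two consecutive terms determine the rest), the sequence is periodic with period 8.
So u_{90} = u_{0 + ((90-0) mod 8)} = u_2 = 4.

4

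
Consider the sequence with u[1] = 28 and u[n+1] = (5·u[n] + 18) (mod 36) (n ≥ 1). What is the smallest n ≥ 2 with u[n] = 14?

u[1] = 28, u[2] = 14, u[3] = 16, u[4] = 26, u[5] = 4, u[6] = 2, u[7] = 28.
Since u[7] = u[1] = 28, the sequence is periodic with period 6.
The value 14 first appears (with n ≥ 2) at u[2].

2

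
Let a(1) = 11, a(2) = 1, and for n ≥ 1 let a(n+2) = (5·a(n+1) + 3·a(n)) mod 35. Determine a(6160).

a(1) = 11; a(2) = 1; a(3) = 3; a(4) = 18; a(5) = 29; a(6) = 24; a(7) = 32; a(8) = 22; a(9) = 31; a(10) = 11; a(11) = 8; a(12) = 3; a(13) = 4; a(14) = 29; a(15) = 17; a(16) = 32; a(17) = 1; a(18) = 31; a(19) = 18; a(20) = 8; a(21) = 24; a(22) = 4; a(23) = 22; a(24) = 17; a(25) = 11; a(26) = 1.
Since (a(25), a(26)) = (a(1), a(2)) = (11, 1) (two consecutive terms determine the rest), the sequence is periodic with period 24.
So a(6160) = a(1 + ((6160-1) mod 24)) = a(16) = 32.

32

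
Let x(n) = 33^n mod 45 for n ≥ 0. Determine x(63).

x(0) = 1, x(1) = 33, x(2) = 9, x(3) = 27, x(4) = 36, x(5) = 18, x(6) = 9.
Since x(6) = x(2) = 9, the sequence is eventually periodic: after a pre-period of length 2 it cycles with period 4.
For n ≥ 2, x(n) depends only on (n - 2) mod 4. (63 - 2) mod 4 = 1, so x(63) = x(3) = 27.

27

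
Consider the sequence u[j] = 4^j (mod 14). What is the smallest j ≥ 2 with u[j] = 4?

Computing terms: u[1] = 4, u[2] = 2, u[3] = 8, u[4] = 4.
Since u[4] = u[1] = 4, the sequence is periodic with period 3.
The value 4 next appears (with j ≥ 2) at u[4].

4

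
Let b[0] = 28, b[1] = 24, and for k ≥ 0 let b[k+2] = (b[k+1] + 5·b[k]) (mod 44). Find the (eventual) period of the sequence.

40

b[0] = 28, b[1] = 24, b[2] = 32, b[3] = 20, b[4] = 4, b[5] = 16, b[6] = 36, b[7] = 28, b[8] = 32, b[9] = 40, b[10] = 24, b[11] = 4, b[12] = 36, b[13] = 12, b[14] = 16, b[15] = 32, b[16] = 24, b[17] = 8, b[18] = 40, b[19] = 36, b[20] = 16, b[21] = 20, b[22] = 12, b[23] = 24, b[24] = 40, b[25] = 28, b[26] = 8, b[27] = 16, b[28] = 12, b[29] = 4, b[30] = 20, b[31] = 40, b[32] = 8, b[33] = 32, b[34] = 28, b[35] = 12, b[36] = 20, b[37] = 36, b[38] = 4, b[39] = 8, b[40] = 28, b[41] = 24.
Since (b[40], b[41]) = (b[0], b[1]) = (28, 24) (two consecutive terms determine the rest), the sequence is periodic with period 40.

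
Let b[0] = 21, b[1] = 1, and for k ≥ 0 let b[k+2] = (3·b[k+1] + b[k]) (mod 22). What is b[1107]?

We have b[0] = 21,  b[1] = 1,  b[2] = 2,  b[3] = 7,  b[4] = 1,  b[5] = 10,  b[6] = 9,  b[7] = 15,  b[8] = 10,  b[9] = 1,  b[10] = 13,  b[11] = 18,  b[12] = 1,  b[13] = 21,  b[14] = 20,  b[15] = 15,  b[16] = 21,  b[17] = 12,  b[18] = 13,  b[19] = 7,  b[20] = 12,  b[21] = 21,  b[22] = 9,  b[23] = 4,  b[24] = 21,  b[25] = 1.
Since (b[24], b[25]) = (b[0], b[1]) = (21, 1) (two consecutive terms determine the rest), the sequence is periodic with period 24.
So b[1107] = b[0 + ((1107-0) mod 24)] = b[3] = 7.

7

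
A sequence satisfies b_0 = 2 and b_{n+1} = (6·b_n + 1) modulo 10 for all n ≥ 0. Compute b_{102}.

9

We have b_0 = 2, b_1 = 3, b_2 = 9, b_3 = 5, b_4 = 1, b_5 = 7, b_6 = 3.
Since b_6 = b_1 = 3, the sequence is eventually periodic: after a pre-period of length 1 it cycles with period 5.
For n ≥ 1, b_n depends only on (n - 1) mod 5. (102 - 1) mod 5 = 1, so b_{102} = b_2 = 9.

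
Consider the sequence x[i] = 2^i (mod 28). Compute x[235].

Computing terms: x[0] = 1, x[1] = 2, x[2] = 4, x[3] = 8, x[4] = 16, x[5] = 4.
Since x[5] = x[2] = 4, the sequence is eventually periodic: after a pre-period of length 2 it cycles with period 3.
For i ≥ 2, x[i] depends only on (i - 2) mod 3. (235 - 2) mod 3 = 2, so x[235] = x[4] = 16.

16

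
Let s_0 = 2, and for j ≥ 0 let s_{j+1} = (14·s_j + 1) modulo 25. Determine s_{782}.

7

We have s_0 = 2; s_1 = 4; s_2 = 7; s_3 = 24; s_4 = 12; s_5 = 19; s_6 = 17; s_7 = 14; s_8 = 22; s_9 = 9; s_{10} = 2.
The sequence repeats with period 10.
(782 - 0) mod 10 = 2, so s_{782} = s_2 = 7.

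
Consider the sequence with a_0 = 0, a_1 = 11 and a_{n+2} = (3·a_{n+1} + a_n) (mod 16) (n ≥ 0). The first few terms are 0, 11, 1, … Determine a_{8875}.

Computing terms: a_0 = 0; a_1 = 11; a_2 = 1; a_3 = 14; a_4 = 11; a_5 = 15; a_6 = 8; a_7 = 7; a_8 = 13; a_9 = 14; a_{10} = 7; a_{11} = 3; a_{12} = 0; a_{13} = 3; a_{14} = 9; a_{15} = 14; a_{16} = 3; a_{17} = 7; a_{18} = 8; a_{19} = 15; a_{20} = 5; a_{21} = 14; a_{22} = 15; a_{23} = 11; a_{24} = 0; a_{25} = 11.
The sequence repeats with period 24.
So a_{8875} = a_{0 + ((8875-0) mod 24)} = a_{19} = 15.

15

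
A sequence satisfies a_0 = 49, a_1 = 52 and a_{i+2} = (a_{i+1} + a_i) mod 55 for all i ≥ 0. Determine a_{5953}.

32

We have a_0 = 49, a_1 = 52, a_2 = 46, a_3 = 43, a_4 = 34, a_5 = 22, a_6 = 1, a_7 = 23, a_8 = 24, a_9 = 47, a_{10} = 16, a_{11} = 8, a_{12} = 24, a_{13} = 32, a_{14} = 1, a_{15} = 33, a_{16} = 34, a_{17} = 12, a_{18} = 46, a_{19} = 3, a_{20} = 49, a_{21} = 52.
The sequence repeats with period 20.
So a_{5953} = a_{0 + ((5953-0) mod 20)} = a_{13} = 32.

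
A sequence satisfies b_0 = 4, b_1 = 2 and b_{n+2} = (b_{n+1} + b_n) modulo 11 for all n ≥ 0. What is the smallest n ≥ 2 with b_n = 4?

We have b_0 = 4, b_1 = 2, b_2 = 6, b_3 = 8, b_4 = 3, b_5 = 0, b_6 = 3, b_7 = 3, b_8 = 6, b_9 = 9, b_{10} = 4, b_{11} = 2.
Since (b_{10}, b_{11}) = (b_0, b_1) = (4, 2) (two consecutive terms determine the rest), the sequence is periodic with period 10.
The value 4 next appears (with n ≥ 2) at b_{10}.

10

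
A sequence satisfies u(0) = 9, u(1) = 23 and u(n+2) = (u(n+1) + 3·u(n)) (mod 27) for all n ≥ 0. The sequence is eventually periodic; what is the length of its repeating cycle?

u(0) = 9, u(1) = 23, u(2) = 23, u(3) = 11, u(4) = 26, u(5) = 5, u(6) = 2, u(7) = 17, u(8) = 23, u(9) = 20, u(10) = 8, u(11) = 14, u(12) = 11, u(13) = 26.
Since (u(12), u(13)) = (u(3), u(4)) = (11, 26) (two consecutive terms determine the rest), the sequence is eventually periodic: after a pre-period of length 3 it cycles with period 9.

9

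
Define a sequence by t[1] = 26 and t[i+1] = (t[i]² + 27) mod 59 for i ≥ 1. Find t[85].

t[1] = 26,  t[2] = 54,  t[3] = 52,  t[4] = 17,  t[5] = 21,  t[6] = 55,  t[7] = 43,  t[8] = 47,  t[9] = 53,  t[10] = 4,  t[11] = 43.
Since t[11] = t[7] = 43, the sequence is eventually periodic: after a pre-period of length 6 it cycles with period 4.
For i ≥ 7, t[i] depends only on (i - 7) mod 4. (85 - 7) mod 4 = 2, so t[85] = t[9] = 53.

53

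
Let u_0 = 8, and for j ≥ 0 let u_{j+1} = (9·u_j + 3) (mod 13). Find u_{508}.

Listing terms: u_0 = 8, u_1 = 10, u_2 = 2, u_3 = 8.
Since u_3 = u_0 = 8, the sequence is periodic with period 3.
(508 - 0) mod 3 = 1, so u_{508} = u_1 = 10.

10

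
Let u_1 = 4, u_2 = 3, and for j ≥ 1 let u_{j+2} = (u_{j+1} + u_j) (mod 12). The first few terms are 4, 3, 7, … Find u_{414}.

3

We have u_1 = 4,  u_2 = 3,  u_3 = 7,  u_4 = 10,  u_5 = 5,  u_6 = 3,  u_7 = 8,  u_8 = 11,  u_9 = 7,  u_{10} = 6,  u_{11} = 1,  u_{12} = 7,  u_{13} = 8,  u_{14} = 3,  u_{15} = 11,  u_{16} = 2,  u_{17} = 1,  u_{18} = 3,  u_{19} = 4,  u_{20} = 7,  u_{21} = 11,  u_{22} = 6,  u_{23} = 5,  u_{24} = 11,  u_{25} = 4,  u_{26} = 3.
The sequence repeats with period 24.
(414 - 1) mod 24 = 5, so u_{414} = u_6 = 3.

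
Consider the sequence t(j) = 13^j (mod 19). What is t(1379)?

We have t(1) = 13, t(2) = 17, t(3) = 12, t(4) = 4, t(5) = 14, t(6) = 11, t(7) = 10, t(8) = 16, t(9) = 18, t(10) = 6, t(11) = 2, t(12) = 7, t(13) = 15, t(14) = 5, t(15) = 8, t(16) = 9, t(17) = 3, t(18) = 1, t(19) = 13.
The sequence repeats with period 18.
So t(1379) = t(1 + ((1379-1) mod 18)) = t(11) = 2.

2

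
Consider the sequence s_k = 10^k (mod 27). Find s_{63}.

Computing terms: s_1 = 10; s_2 = 19; s_3 = 1; s_4 = 10.
Since s_4 = s_1 = 10, the sequence is periodic with period 3.
So s_{63} = s_{1 + ((63-1) mod 3)} = s_3 = 1.

1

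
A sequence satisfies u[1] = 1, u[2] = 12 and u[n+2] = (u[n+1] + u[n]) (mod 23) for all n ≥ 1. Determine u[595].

14

We have u[1] = 1; u[2] = 12; u[3] = 13; u[4] = 2; u[5] = 15; u[6] = 17; u[7] = 9; u[8] = 3; u[9] = 12; u[10] = 15; u[11] = 4; u[12] = 19; u[13] = 0; u[14] = 19; u[15] = 19; u[16] = 15; u[17] = 11; u[18] = 3; u[19] = 14; u[20] = 17; u[21] = 8; u[22] = 2; u[23] = 10; u[24] = 12; u[25] = 22; u[26] = 11; u[27] = 10; u[28] = 21; u[29] = 8; u[30] = 6; u[31] = 14; u[32] = 20; u[33] = 11; u[34] = 8; u[35] = 19; u[36] = 4; u[37] = 0; u[38] = 4; u[39] = 4; u[40] = 8; u[41] = 12; u[42] = 20; u[43] = 9; u[44] = 6; u[45] = 15; u[46] = 21; u[47] = 13; u[48] = 11; u[49] = 1; u[50] = 12.
The sequence repeats with period 48.
(595 - 1) mod 48 = 18, so u[595] = u[19] = 14.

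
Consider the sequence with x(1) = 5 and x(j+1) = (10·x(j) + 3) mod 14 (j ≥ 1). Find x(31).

Computing terms: x(1) = 5, x(2) = 11, x(3) = 1, x(4) = 13, x(5) = 7, x(6) = 3, x(7) = 5.
Since x(7) = x(1) = 5, the sequence is periodic with period 6.
So x(31) = x(1 + ((31-1) mod 6)) = x(1) = 5.

5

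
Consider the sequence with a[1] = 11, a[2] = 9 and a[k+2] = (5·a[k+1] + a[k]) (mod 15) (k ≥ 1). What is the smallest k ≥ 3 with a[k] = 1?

5

We have a[1] = 11, a[2] = 9, a[3] = 11, a[4] = 4, a[5] = 1, a[6] = 9, a[7] = 1, a[8] = 14, a[9] = 11, a[10] = 9.
Since (a[9], a[10]) = (a[1], a[2]) = (11, 9) (two consecutive terms determine the rest), the sequence is periodic with period 8.
The value 1 first appears (with k ≥ 3) at a[5].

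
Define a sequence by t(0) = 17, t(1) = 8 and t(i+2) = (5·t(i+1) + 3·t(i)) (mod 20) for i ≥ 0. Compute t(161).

Computing terms: t(0) = 17, t(1) = 8, t(2) = 11, t(3) = 19, t(4) = 8, t(5) = 17, t(6) = 9, t(7) = 16, t(8) = 7, t(9) = 3, t(10) = 16, t(11) = 9, t(12) = 13, t(13) = 12, t(14) = 19, t(15) = 11, t(16) = 12, t(17) = 13, t(18) = 1, t(19) = 4, t(20) = 3, t(21) = 7, t(22) = 4, t(23) = 1, t(24) = 17, t(25) = 8.
Since (t(24), t(25)) = (t(0), t(1)) = (17, 8) (two consecutive terms determine the rest), the sequence is periodic with period 24.
(161 - 0) mod 24 = 17, so t(161) = t(17) = 13.

13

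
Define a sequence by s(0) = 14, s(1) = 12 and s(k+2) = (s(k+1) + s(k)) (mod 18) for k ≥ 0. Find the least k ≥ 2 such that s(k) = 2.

3

s(0) = 14, s(1) = 12, s(2) = 8, s(3) = 2, s(4) = 10, s(5) = 12, s(6) = 4, s(7) = 16, s(8) = 2, s(9) = 0, s(10) = 2, s(11) = 2, s(12) = 4, s(13) = 6, s(14) = 10, s(15) = 16, s(16) = 8, s(17) = 6, s(18) = 14, s(19) = 2, s(20) = 16, s(21) = 0, s(22) = 16, s(23) = 16, s(24) = 14, s(25) = 12.
The sequence repeats with period 24.
The value 2 first appears (with k ≥ 2) at s(3).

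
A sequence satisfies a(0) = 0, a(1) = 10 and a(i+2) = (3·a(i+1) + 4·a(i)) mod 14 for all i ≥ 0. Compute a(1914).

0

Listing terms: a(0) = 0, a(1) = 10, a(2) = 2, a(3) = 4, a(4) = 6, a(5) = 6, a(6) = 0, a(7) = 10.
Since (a(6), a(7)) = (a(0), a(1)) = (0, 10) (two consecutive terms determine the rest), the sequence is periodic with period 6.
So a(1914) = a(0 + ((1914-0) mod 6)) = a(0) = 0.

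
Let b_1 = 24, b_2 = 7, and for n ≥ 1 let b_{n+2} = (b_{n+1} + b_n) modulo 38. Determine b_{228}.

5

Computing terms: b_1 = 24,  b_2 = 7,  b_3 = 31,  b_4 = 0,  b_5 = 31,  b_6 = 31,  b_7 = 24,  b_8 = 17,  b_9 = 3,  b_{10} = 20,  b_{11} = 23,  b_{12} = 5,  b_{13} = 28,  b_{14} = 33,  b_{15} = 23,  b_{16} = 18,  b_{17} = 3,  b_{18} = 21,  b_{19} = 24,  b_{20} = 7.
The sequence repeats with period 18.
(228 - 1) mod 18 = 11, so b_{228} = b_{12} = 5.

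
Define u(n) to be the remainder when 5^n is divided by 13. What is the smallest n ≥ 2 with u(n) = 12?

Listing terms: u(1) = 5,  u(2) = 12,  u(3) = 8,  u(4) = 1,  u(5) = 5.
The sequence repeats with period 4.
The value 12 first appears (with n ≥ 2) at u(2).

2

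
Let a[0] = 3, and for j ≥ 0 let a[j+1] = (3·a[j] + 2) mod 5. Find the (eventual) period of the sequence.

4

Listing terms: a[0] = 3; a[1] = 1; a[2] = 0; a[3] = 2; a[4] = 3.
The sequence repeats with period 4.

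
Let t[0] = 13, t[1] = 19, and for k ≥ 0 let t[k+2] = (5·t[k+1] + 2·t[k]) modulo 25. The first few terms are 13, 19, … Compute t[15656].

8

We have t[0] = 13; t[1] = 19; t[2] = 21; t[3] = 18; t[4] = 7; t[5] = 21; t[6] = 19; t[7] = 12; t[8] = 23; t[9] = 14; t[10] = 16; t[11] = 8; t[12] = 22; t[13] = 1; t[14] = 24; t[15] = 22; t[16] = 8; t[17] = 9; t[18] = 11; t[19] = 23; t[20] = 12; t[21] = 6; t[22] = 4; t[23] = 7; t[24] = 18; t[25] = 4; t[26] = 6; t[27] = 13; t[28] = 2; t[29] = 11; t[30] = 9; t[31] = 17; t[32] = 3; t[33] = 24; t[34] = 1; t[35] = 3; t[36] = 17; t[37] = 16; t[38] = 14; t[39] = 2; t[40] = 13; t[41] = 19.
Since (t[40], t[41]) = (t[0], t[1]) = (13, 19) (two consecutive terms determine the rest), the sequence is periodic with period 40.
So t[15656] = t[0 + ((15656-0) mod 40)] = t[16] = 8.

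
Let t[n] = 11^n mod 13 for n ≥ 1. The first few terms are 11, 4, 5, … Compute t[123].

Computing terms: t[1] = 11; t[2] = 4; t[3] = 5; t[4] = 3; t[5] = 7; t[6] = 12; t[7] = 2; t[8] = 9; t[9] = 8; t[10] = 10; t[11] = 6; t[12] = 1; t[13] = 11.
Since t[13] = t[1] = 11, the sequence is periodic with period 12.
(123 - 1) mod 12 = 2, so t[123] = t[3] = 5.

5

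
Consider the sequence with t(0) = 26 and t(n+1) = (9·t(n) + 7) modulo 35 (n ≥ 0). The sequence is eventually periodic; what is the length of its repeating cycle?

3

Listing terms: t(0) = 26, t(1) = 31, t(2) = 6, t(3) = 26.
The sequence repeats with period 3.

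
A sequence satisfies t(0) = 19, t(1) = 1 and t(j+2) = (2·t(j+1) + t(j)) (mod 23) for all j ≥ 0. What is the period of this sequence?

Computing terms: t(0) = 19, t(1) = 1, t(2) = 21, t(3) = 20, t(4) = 15, t(5) = 4, t(6) = 0, t(7) = 4, t(8) = 8, t(9) = 20, t(10) = 2, t(11) = 1, t(12) = 4, t(13) = 9, t(14) = 22, t(15) = 7, t(16) = 13, t(17) = 10, t(18) = 10, t(19) = 7, t(20) = 1, t(21) = 9, t(22) = 19, t(23) = 1.
The sequence repeats with period 22.

22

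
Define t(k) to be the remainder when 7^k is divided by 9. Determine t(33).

Computing terms: t(0) = 1; t(1) = 7; t(2) = 4; t(3) = 1.
The sequence repeats with period 3.
So t(33) = t(0 + ((33-0) mod 3)) = t(0) = 1.

1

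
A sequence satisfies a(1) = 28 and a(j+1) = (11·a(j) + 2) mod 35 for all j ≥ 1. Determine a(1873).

7

Listing terms: a(1) = 28; a(2) = 30; a(3) = 17; a(4) = 14; a(5) = 16; a(6) = 3; a(7) = 0; a(8) = 2; a(9) = 24; a(10) = 21; a(11) = 23; a(12) = 10; a(13) = 7; a(14) = 9; a(15) = 31; a(16) = 28.
The sequence repeats with period 15.
(1873 - 1) mod 15 = 12, so a(1873) = a(13) = 7.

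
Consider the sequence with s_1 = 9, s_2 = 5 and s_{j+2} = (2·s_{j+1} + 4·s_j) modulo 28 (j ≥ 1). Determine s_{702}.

Computing terms: s_1 = 9, s_2 = 5, s_3 = 18, s_4 = 0, s_5 = 16, s_6 = 4, s_7 = 16, s_8 = 20, s_9 = 20, s_{10} = 8, s_{11} = 12, s_{12} = 0, s_{13} = 20, s_{14} = 12, s_{15} = 20, s_{16} = 4, s_{17} = 4, s_{18} = 24, s_{19} = 8, s_{20} = 0, s_{21} = 4, s_{22} = 8, s_{23} = 4, s_{24} = 12, s_{25} = 12, s_{26} = 16, s_{27} = 24, s_{28} = 0, s_{29} = 12, s_{30} = 24, s_{31} = 12, s_{32} = 8, s_{33} = 8, s_{34} = 20, s_{35} = 16, s_{36} = 0, s_{37} = 8, s_{38} = 16, s_{39} = 8, s_{40} = 24, s_{41} = 24, s_{42} = 4, s_{43} = 20, s_{44} = 0, s_{45} = 24, s_{46} = 20, s_{47} = 24, s_{48} = 16, s_{49} = 16, s_{50} = 12, s_{51} = 4, s_{52} = 0, s_{53} = 16.
Since (s_{52}, s_{53}) = (s_4, s_5) = (0, 16) (two consecutive terms determine the rest), the sequence is eventually periodic: after a pre-period of length 3 it cycles with period 48.
For j ≥ 4, s_j depends only on (j - 4) mod 48. (702 - 4) mod 48 = 26, so s_{702} = s_{30} = 24.

24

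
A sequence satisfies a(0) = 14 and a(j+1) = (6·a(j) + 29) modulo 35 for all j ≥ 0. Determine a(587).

22

Listing terms: a(0) = 14, a(1) = 8, a(2) = 7, a(3) = 1, a(4) = 0, a(5) = 29, a(6) = 28, a(7) = 22, a(8) = 21, a(9) = 15, a(10) = 14.
Since a(10) = a(0) = 14, the sequence is periodic with period 10.
So a(587) = a(0 + ((587-0) mod 10)) = a(7) = 22.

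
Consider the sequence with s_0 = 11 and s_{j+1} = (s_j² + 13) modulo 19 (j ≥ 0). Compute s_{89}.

We have s_0 = 11,  s_1 = 1,  s_2 = 14,  s_3 = 0,  s_4 = 13,  s_5 = 11.
The sequence repeats with period 5.
So s_{89} = s_{0 + ((89-0) mod 5)} = s_4 = 13.

13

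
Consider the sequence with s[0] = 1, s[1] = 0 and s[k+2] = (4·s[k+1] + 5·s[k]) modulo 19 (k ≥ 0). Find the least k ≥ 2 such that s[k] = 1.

3

We have s[0] = 1,  s[1] = 0,  s[2] = 5,  s[3] = 1,  s[4] = 10,  s[5] = 7,  s[6] = 2,  s[7] = 5,  s[8] = 11,  s[9] = 12,  s[10] = 8,  s[11] = 16,  s[12] = 9,  s[13] = 2,  s[14] = 15,  s[15] = 13,  s[16] = 13,  s[17] = 3,  s[18] = 1,  s[19] = 0.
Since (s[18], s[19]) = (s[0], s[1]) = (1, 0) (two consecutive terms determine the rest), the sequence is periodic with period 18.
The value 1 first appears (with k ≥ 2) at s[3].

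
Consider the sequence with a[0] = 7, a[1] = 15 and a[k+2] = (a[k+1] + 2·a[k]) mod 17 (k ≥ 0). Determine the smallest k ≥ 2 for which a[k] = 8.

3

Computing terms: a[0] = 7,  a[1] = 15,  a[2] = 12,  a[3] = 8,  a[4] = 15,  a[5] = 14,  a[6] = 10,  a[7] = 4,  a[8] = 7,  a[9] = 15.
Since (a[8], a[9]) = (a[0], a[1]) = (7, 15) (two consecutive terms determine the rest), the sequence is periodic with period 8.
The value 8 first appears (with k ≥ 2) at a[3].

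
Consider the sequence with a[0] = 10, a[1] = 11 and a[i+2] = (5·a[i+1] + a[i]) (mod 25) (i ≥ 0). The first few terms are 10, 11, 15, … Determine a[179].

We have a[0] = 10, a[1] = 11, a[2] = 15, a[3] = 11, a[4] = 20, a[5] = 11, a[6] = 0, a[7] = 11, a[8] = 5, a[9] = 11, a[10] = 10, a[11] = 11.
Since (a[10], a[11]) = (a[0], a[1]) = (10, 11) (two consecutive terms determine the rest), the sequence is periodic with period 10.
(179 - 0) mod 10 = 9, so a[179] = a[9] = 11.

11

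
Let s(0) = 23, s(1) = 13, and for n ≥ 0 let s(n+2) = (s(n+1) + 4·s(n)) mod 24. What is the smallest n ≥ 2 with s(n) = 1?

4

Computing terms: s(0) = 23,  s(1) = 13,  s(2) = 9,  s(3) = 13,  s(4) = 1,  s(5) = 5,  s(6) = 9,  s(7) = 5,  s(8) = 17,  s(9) = 13,  s(10) = 9.
Since (s(9), s(10)) = (s(1), s(2)) = (13, 9) (two consecutive terms determine the rest), the sequence is eventually periodic: after a pre-period of length 1 it cycles with period 8.
The value 1 first appears (with n ≥ 2) at s(4).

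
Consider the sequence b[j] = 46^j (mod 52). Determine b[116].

b[1] = 46,  b[2] = 36,  b[3] = 44,  b[4] = 48,  b[5] = 24,  b[6] = 12,  b[7] = 32,  b[8] = 16,  b[9] = 8,  b[10] = 4,  b[11] = 28,  b[12] = 40,  b[13] = 20,  b[14] = 36.
Since b[14] = b[2] = 36, the sequence is eventually periodic: after a pre-period of length 1 it cycles with period 12.
For j ≥ 2, b[j] depends only on (j - 2) mod 12. (116 - 2) mod 12 = 6, so b[116] = b[8] = 16.

16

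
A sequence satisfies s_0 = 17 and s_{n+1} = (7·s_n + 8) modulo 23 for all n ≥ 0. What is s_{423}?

19

Computing terms: s_0 = 17, s_1 = 12, s_2 = 0, s_3 = 8, s_4 = 18, s_5 = 19, s_6 = 3, s_7 = 6, s_8 = 4, s_9 = 13, s_{10} = 7, s_{11} = 11, s_{12} = 16, s_{13} = 5, s_{14} = 20, s_{15} = 10, s_{16} = 9, s_{17} = 2, s_{18} = 22, s_{19} = 1, s_{20} = 15, s_{21} = 21, s_{22} = 17.
The sequence repeats with period 22.
(423 - 0) mod 22 = 5, so s_{423} = s_5 = 19.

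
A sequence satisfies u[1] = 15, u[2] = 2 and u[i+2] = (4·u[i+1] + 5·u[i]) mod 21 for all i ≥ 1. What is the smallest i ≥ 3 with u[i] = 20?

3

Listing terms: u[1] = 15; u[2] = 2; u[3] = 20; u[4] = 6; u[5] = 19; u[6] = 1; u[7] = 15; u[8] = 2.
Since (u[7], u[8]) = (u[1], u[2]) = (15, 2) (two consecutive terms determine the rest), the sequence is periodic with period 6.
The value 20 first appears (with i ≥ 3) at u[3].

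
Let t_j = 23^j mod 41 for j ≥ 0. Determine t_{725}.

t_0 = 1; t_1 = 23; t_2 = 37; t_3 = 31; t_4 = 16; t_5 = 40; t_6 = 18; t_7 = 4; t_8 = 10; t_9 = 25; t_{10} = 1.
The sequence repeats with period 10.
So t_{725} = t_{0 + ((725-0) mod 10)} = t_5 = 40.

40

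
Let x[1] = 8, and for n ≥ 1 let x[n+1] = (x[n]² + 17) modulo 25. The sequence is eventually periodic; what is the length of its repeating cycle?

We have x[1] = 8; x[2] = 6; x[3] = 3; x[4] = 1; x[5] = 18; x[6] = 16; x[7] = 23; x[8] = 21; x[9] = 8.
The sequence repeats with period 8.

8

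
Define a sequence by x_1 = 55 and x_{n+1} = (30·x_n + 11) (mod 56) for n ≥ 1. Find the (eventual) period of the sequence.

We have x_1 = 55, x_2 = 37, x_3 = 1, x_4 = 41, x_5 = 9, x_6 = 1.
Since x_6 = x_3 = 1, the sequence is eventually periodic: after a pre-period of length 2 it cycles with period 3.

3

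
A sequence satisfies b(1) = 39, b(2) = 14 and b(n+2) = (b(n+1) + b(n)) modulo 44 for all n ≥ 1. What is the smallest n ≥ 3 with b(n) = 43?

Listing terms: b(1) = 39,  b(2) = 14,  b(3) = 9,  b(4) = 23,  b(5) = 32,  b(6) = 11,  b(7) = 43,  b(8) = 10,  b(9) = 9,  b(10) = 19,  b(11) = 28,  b(12) = 3,  b(13) = 31,  b(14) = 34,  b(15) = 21,  b(16) = 11,  b(17) = 32,  b(18) = 43,  b(19) = 31,  b(20) = 30,  b(21) = 17,  b(22) = 3,  b(23) = 20,  b(24) = 23,  b(25) = 43,  b(26) = 22,  b(27) = 21,  b(28) = 43,  b(29) = 20,  b(30) = 19,  b(31) = 39,  b(32) = 14.
Since (b(31), b(32)) = (b(1), b(2)) = (39, 14) (two consecutive terms determine the rest), the sequence is periodic with period 30.
The value 43 first appears (with n ≥ 3) at b(7).

7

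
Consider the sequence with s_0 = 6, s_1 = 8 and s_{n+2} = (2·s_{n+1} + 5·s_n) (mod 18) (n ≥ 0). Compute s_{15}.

Computing terms: s_0 = 6,  s_1 = 8,  s_2 = 10,  s_3 = 6,  s_4 = 8.
Since (s_3, s_4) = (s_0, s_1) = (6, 8) (two consecutive terms determine the rest), the sequence is periodic with period 3.
(15 - 0) mod 3 = 0, so s_{15} = s_0 = 6.

6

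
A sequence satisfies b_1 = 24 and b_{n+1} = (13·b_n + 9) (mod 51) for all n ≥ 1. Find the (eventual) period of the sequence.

We have b_1 = 24; b_2 = 15; b_3 = 0; b_4 = 9; b_5 = 24.
The sequence repeats with period 4.

4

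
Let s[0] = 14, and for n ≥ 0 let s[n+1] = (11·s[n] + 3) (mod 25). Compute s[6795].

Listing terms: s[0] = 14; s[1] = 7; s[2] = 5; s[3] = 8; s[4] = 16; s[5] = 4; s[6] = 22; s[7] = 20; s[8] = 23; s[9] = 6; s[10] = 19; s[11] = 12; s[12] = 10; s[13] = 13; s[14] = 21; s[15] = 9; s[16] = 2; s[17] = 0; s[18] = 3; s[19] = 11; s[20] = 24; s[21] = 17; s[22] = 15; s[23] = 18; s[24] = 1; s[25] = 14.
Since s[25] = s[0] = 14, the sequence is periodic with period 25.
(6795 - 0) mod 25 = 20, so s[6795] = s[20] = 24.

24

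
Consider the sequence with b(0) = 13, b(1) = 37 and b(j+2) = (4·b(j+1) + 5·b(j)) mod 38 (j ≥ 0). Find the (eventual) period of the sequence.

18

b(0) = 13,  b(1) = 37,  b(2) = 23,  b(3) = 11,  b(4) = 7,  b(5) = 7,  b(6) = 25,  b(7) = 21,  b(8) = 19,  b(9) = 29,  b(10) = 21,  b(11) = 1,  b(12) = 33,  b(13) = 23,  b(14) = 29,  b(15) = 3,  b(16) = 5,  b(17) = 35,  b(18) = 13,  b(19) = 37.
The sequence repeats with period 18.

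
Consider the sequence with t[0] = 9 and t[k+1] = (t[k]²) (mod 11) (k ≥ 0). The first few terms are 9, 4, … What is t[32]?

9

t[0] = 9,  t[1] = 4,  t[2] = 5,  t[3] = 3,  t[4] = 9.
Since t[4] = t[0] = 9, the sequence is periodic with period 4.
(32 - 0) mod 4 = 0, so t[32] = t[0] = 9.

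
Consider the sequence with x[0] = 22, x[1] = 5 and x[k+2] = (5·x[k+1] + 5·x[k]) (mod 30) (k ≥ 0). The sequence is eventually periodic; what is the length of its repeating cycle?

We have x[0] = 22, x[1] = 5, x[2] = 15, x[3] = 10, x[4] = 5, x[5] = 15.
Since (x[4], x[5]) = (x[1], x[2]) = (5, 15) (two consecutive terms determine the rest), the sequence is eventually periodic: after a pre-period of length 1 it cycles with period 3.

3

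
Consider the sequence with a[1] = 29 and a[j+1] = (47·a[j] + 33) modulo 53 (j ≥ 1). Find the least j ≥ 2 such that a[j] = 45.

Computing terms: a[1] = 29, a[2] = 18, a[3] = 31, a[4] = 6, a[5] = 50, a[6] = 51, a[7] = 45, a[8] = 28, a[9] = 24, a[10] = 48, a[11] = 10, a[12] = 26, a[13] = 36, a[14] = 29.
Since a[14] = a[1] = 29, the sequence is periodic with period 13.
The value 45 first appears (with j ≥ 2) at a[7].

7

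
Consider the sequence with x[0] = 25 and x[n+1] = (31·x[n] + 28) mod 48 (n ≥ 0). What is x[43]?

x[0] = 25, x[1] = 35, x[2] = 9, x[3] = 19, x[4] = 41, x[5] = 3, x[6] = 25.
The sequence repeats with period 6.
(43 - 0) mod 6 = 1, so x[43] = x[1] = 35.

35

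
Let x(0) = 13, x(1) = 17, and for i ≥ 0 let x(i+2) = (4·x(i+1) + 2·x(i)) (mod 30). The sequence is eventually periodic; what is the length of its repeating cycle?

4

x(0) = 13, x(1) = 17, x(2) = 4, x(3) = 20, x(4) = 28, x(5) = 2, x(6) = 4, x(7) = 20.
Since (x(6), x(7)) = (x(2), x(3)) = (4, 20) (two consecutive terms determine the rest), the sequence is eventually periodic: after a pre-period of length 2 it cycles with period 4.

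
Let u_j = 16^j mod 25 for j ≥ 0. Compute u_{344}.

11

Listing terms: u_0 = 1,  u_1 = 16,  u_2 = 6,  u_3 = 21,  u_4 = 11,  u_5 = 1.
The sequence repeats with period 5.
(344 - 0) mod 5 = 4, so u_{344} = u_4 = 11.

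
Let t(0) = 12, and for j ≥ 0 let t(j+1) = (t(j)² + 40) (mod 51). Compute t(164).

t(0) = 12, t(1) = 31, t(2) = 32, t(3) = 44, t(4) = 38, t(5) = 5, t(6) = 14, t(7) = 32.
Since t(7) = t(2) = 32, the sequence is eventually periodic: after a pre-period of length 2 it cycles with period 5.
For j ≥ 2, t(j) depends only on (j - 2) mod 5. (164 - 2) mod 5 = 2, so t(164) = t(4) = 38.

38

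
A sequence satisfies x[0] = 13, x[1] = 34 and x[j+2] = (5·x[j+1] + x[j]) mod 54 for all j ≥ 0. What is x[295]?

x[0] = 13,  x[1] = 34,  x[2] = 21,  x[3] = 31,  x[4] = 14,  x[5] = 47,  x[6] = 33,  x[7] = 50,  x[8] = 13,  x[9] = 7,  x[10] = 48,  x[11] = 31,  x[12] = 41,  x[13] = 20,  x[14] = 33,  x[15] = 23,  x[16] = 40,  x[17] = 7,  x[18] = 21,  x[19] = 4,  x[20] = 41,  x[21] = 47,  x[22] = 6,  x[23] = 23,  x[24] = 13,  x[25] = 34.
Since (x[24], x[25]) = (x[0], x[1]) = (13, 34) (two consecutive terms determine the rest), the sequence is periodic with period 24.
So x[295] = x[0 + ((295-0) mod 24)] = x[7] = 50.

50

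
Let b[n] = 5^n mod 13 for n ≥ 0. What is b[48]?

Computing terms: b[0] = 1,  b[1] = 5,  b[2] = 12,  b[3] = 8,  b[4] = 1.
Since b[4] = b[0] = 1, the sequence is periodic with period 4.
So b[48] = b[0 + ((48-0) mod 4)] = b[0] = 1.

1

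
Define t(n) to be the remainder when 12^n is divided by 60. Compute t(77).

Computing terms: t(0) = 1, t(1) = 12, t(2) = 24, t(3) = 48, t(4) = 36, t(5) = 12.
Since t(5) = t(1) = 12, the sequence is eventually periodic: after a pre-period of length 1 it cycles with period 4.
For n ≥ 1, t(n) depends only on (n - 1) mod 4. (77 - 1) mod 4 = 0, so t(77) = t(1) = 12.

12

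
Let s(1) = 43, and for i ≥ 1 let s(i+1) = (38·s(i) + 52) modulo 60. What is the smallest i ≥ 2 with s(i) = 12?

4

We have s(1) = 43, s(2) = 6, s(3) = 40, s(4) = 12, s(5) = 28, s(6) = 36, s(7) = 40.
Since s(7) = s(3) = 40, the sequence is eventually periodic: after a pre-period of length 2 it cycles with period 4.
The value 12 first appears (with i ≥ 2) at s(4).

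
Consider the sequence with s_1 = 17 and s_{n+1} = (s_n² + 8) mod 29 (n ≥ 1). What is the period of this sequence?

Computing terms: s_1 = 17; s_2 = 7; s_3 = 28; s_4 = 9; s_5 = 2; s_6 = 12; s_7 = 7.
Since s_7 = s_2 = 7, the sequence is eventually periodic: after a pre-period of length 1 it cycles with period 5.

5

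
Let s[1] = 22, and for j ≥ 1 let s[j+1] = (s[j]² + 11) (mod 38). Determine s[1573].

22

s[1] = 22, s[2] = 1, s[3] = 12, s[4] = 3, s[5] = 20, s[6] = 31, s[7] = 22.
The sequence repeats with period 6.
(1573 - 1) mod 6 = 0, so s[1573] = s[1] = 22.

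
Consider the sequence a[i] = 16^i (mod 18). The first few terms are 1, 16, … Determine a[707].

Listing terms: a[0] = 1; a[1] = 16; a[2] = 4; a[3] = 10; a[4] = 16.
Since a[4] = a[1] = 16, the sequence is eventually periodic: after a pre-period of length 1 it cycles with period 3.
For i ≥ 1, a[i] depends only on (i - 1) mod 3. (707 - 1) mod 3 = 1, so a[707] = a[2] = 4.

4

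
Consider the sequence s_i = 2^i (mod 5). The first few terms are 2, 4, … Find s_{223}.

3

Computing terms: s_1 = 2,  s_2 = 4,  s_3 = 3,  s_4 = 1,  s_5 = 2.
Since s_5 = s_1 = 2, the sequence is periodic with period 4.
(223 - 1) mod 4 = 2, so s_{223} = s_3 = 3.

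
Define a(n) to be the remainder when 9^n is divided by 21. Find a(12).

15

We have a(1) = 9, a(2) = 18, a(3) = 15, a(4) = 9.
The sequence repeats with period 3.
(12 - 1) mod 3 = 2, so a(12) = a(3) = 15.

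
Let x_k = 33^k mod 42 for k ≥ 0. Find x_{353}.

Listing terms: x_0 = 1,  x_1 = 33,  x_2 = 39,  x_3 = 27,  x_4 = 9,  x_5 = 3,  x_6 = 15,  x_7 = 33.
Since x_7 = x_1 = 33, the sequence is eventually periodic: after a pre-period of length 1 it cycles with period 6.
For k ≥ 1, x_k depends only on (k - 1) mod 6. (353 - 1) mod 6 = 4, so x_{353} = x_5 = 3.

3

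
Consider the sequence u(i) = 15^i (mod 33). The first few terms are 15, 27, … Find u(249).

3

u(1) = 15; u(2) = 27; u(3) = 9; u(4) = 3; u(5) = 12; u(6) = 15.
The sequence repeats with period 5.
So u(249) = u(1 + ((249-1) mod 5)) = u(4) = 3.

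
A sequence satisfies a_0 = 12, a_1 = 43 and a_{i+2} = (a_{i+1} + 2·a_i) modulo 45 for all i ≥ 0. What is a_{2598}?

42

We have a_0 = 12,  a_1 = 43,  a_2 = 22,  a_3 = 18,  a_4 = 17,  a_5 = 8,  a_6 = 42,  a_7 = 13,  a_8 = 7,  a_9 = 33,  a_{10} = 2,  a_{11} = 23,  a_{12} = 27,  a_{13} = 28,  a_{14} = 37,  a_{15} = 3,  a_{16} = 32,  a_{17} = 38,  a_{18} = 12,  a_{19} = 43.
Since (a_{18}, a_{19}) = (a_0, a_1) = (12, 43) (two consecutive terms determine the rest), the sequence is periodic with period 18.
So a_{2598} = a_{0 + ((2598-0) mod 18)} = a_6 = 42.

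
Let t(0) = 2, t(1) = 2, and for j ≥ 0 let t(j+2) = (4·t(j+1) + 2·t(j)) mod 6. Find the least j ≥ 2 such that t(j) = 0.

t(0) = 2, t(1) = 2, t(2) = 0, t(3) = 4, t(4) = 4, t(5) = 0, t(6) = 2, t(7) = 2.
The sequence repeats with period 6.
The value 0 first appears (with j ≥ 2) at t(2).

2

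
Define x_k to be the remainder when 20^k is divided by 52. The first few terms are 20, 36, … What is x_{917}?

Computing terms: x_1 = 20, x_2 = 36, x_3 = 44, x_4 = 48, x_5 = 24, x_6 = 12, x_7 = 32, x_8 = 16, x_9 = 8, x_{10} = 4, x_{11} = 28, x_{12} = 40, x_{13} = 20.
The sequence repeats with period 12.
(917 - 1) mod 12 = 4, so x_{917} = x_5 = 24.

24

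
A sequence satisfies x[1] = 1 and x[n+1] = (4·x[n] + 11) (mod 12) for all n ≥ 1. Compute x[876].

11

Computing terms: x[1] = 1,  x[2] = 3,  x[3] = 11,  x[4] = 7,  x[5] = 3.
Since x[5] = x[2] = 3, the sequence is eventually periodic: after a pre-period of length 1 it cycles with period 3.
For n ≥ 2, x[n] depends only on (n - 2) mod 3. (876 - 2) mod 3 = 1, so x[876] = x[3] = 11.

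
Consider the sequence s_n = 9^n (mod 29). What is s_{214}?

s_0 = 1; s_1 = 9; s_2 = 23; s_3 = 4; s_4 = 7; s_5 = 5; s_6 = 16; s_7 = 28; s_8 = 20; s_9 = 6; s_{10} = 25; s_{11} = 22; s_{12} = 24; s_{13} = 13; s_{14} = 1.
The sequence repeats with period 14.
So s_{214} = s_{0 + ((214-0) mod 14)} = s_4 = 7.

7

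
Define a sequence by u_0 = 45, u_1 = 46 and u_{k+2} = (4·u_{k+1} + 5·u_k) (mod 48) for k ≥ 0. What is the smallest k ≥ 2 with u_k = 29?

16

Listing terms: u_0 = 45; u_1 = 46; u_2 = 25; u_3 = 42; u_4 = 5; u_5 = 38; u_6 = 33; u_7 = 34; u_8 = 13; u_9 = 30; u_{10} = 41; u_{11} = 26; u_{12} = 21; u_{13} = 22; u_{14} = 1; u_{15} = 18; u_{16} = 29; u_{17} = 14; u_{18} = 9; u_{19} = 10; u_{20} = 37; u_{21} = 6; u_{22} = 17; u_{23} = 2; u_{24} = 45; u_{25} = 46.
The sequence repeats with period 24.
The value 29 first appears (with k ≥ 2) at u_{16}.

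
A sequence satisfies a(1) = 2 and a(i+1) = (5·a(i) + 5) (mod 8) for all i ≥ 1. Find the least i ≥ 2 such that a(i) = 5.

Computing terms: a(1) = 2, a(2) = 7, a(3) = 0, a(4) = 5, a(5) = 6, a(6) = 3, a(7) = 4, a(8) = 1, a(9) = 2.
The sequence repeats with period 8.
The value 5 first appears (with i ≥ 2) at a(4).

4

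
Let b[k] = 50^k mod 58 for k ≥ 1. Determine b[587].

18

Listing terms: b[1] = 50,  b[2] = 6,  b[3] = 10,  b[4] = 36,  b[5] = 2,  b[6] = 42,  b[7] = 12,  b[8] = 20,  b[9] = 14,  b[10] = 4,  b[11] = 26,  b[12] = 24,  b[13] = 40,  b[14] = 28,  b[15] = 8,  b[16] = 52,  b[17] = 48,  b[18] = 22,  b[19] = 56,  b[20] = 16,  b[21] = 46,  b[22] = 38,  b[23] = 44,  b[24] = 54,  b[25] = 32,  b[26] = 34,  b[27] = 18,  b[28] = 30,  b[29] = 50.
Since b[29] = b[1] = 50, the sequence is periodic with period 28.
So b[587] = b[1 + ((587-1) mod 28)] = b[27] = 18.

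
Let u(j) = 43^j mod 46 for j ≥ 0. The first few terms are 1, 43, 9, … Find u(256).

Computing terms: u(0) = 1,  u(1) = 43,  u(2) = 9,  u(3) = 19,  u(4) = 35,  u(5) = 33,  u(6) = 39,  u(7) = 21,  u(8) = 29,  u(9) = 5,  u(10) = 31,  u(11) = 45,  u(12) = 3,  u(13) = 37,  u(14) = 27,  u(15) = 11,  u(16) = 13,  u(17) = 7,  u(18) = 25,  u(19) = 17,  u(20) = 41,  u(21) = 15,  u(22) = 1.
Since u(22) = u(0) = 1, the sequence is periodic with period 22.
(256 - 0) mod 22 = 14, so u(256) = u(14) = 27.

27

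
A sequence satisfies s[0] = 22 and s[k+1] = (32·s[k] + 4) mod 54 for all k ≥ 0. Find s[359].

36

Computing terms: s[0] = 22, s[1] = 6, s[2] = 34, s[3] = 12, s[4] = 10, s[5] = 0, s[6] = 4, s[7] = 24, s[8] = 16, s[9] = 30, s[10] = 46, s[11] = 18, s[12] = 40, s[13] = 42, s[14] = 52, s[15] = 48, s[16] = 28, s[17] = 36, s[18] = 22.
The sequence repeats with period 18.
So s[359] = s[0 + ((359-0) mod 18)] = s[17] = 36.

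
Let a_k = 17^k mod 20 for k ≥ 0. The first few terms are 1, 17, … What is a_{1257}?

Listing terms: a_0 = 1,  a_1 = 17,  a_2 = 9,  a_3 = 13,  a_4 = 1.
The sequence repeats with period 4.
(1257 - 0) mod 4 = 1, so a_{1257} = a_1 = 17.

17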